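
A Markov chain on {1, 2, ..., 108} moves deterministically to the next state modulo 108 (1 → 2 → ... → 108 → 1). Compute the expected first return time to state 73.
E[T_73 | X_0 = 73] = 108

The chain cycles deterministically, so starting at state 73 it returns in exactly 108 steps. Equivalently, the stationary distribution is uniform π_j = 1/108 for every state j, so by Kac's formula E[T_73] = 1/π_73 = 108.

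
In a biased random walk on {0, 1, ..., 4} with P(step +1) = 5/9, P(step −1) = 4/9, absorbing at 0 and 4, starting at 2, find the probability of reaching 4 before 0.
P(hit 4 before 0) = (1 − (4/5)^2) / (1 − (4/5)^4) = 25/41

Let u_k denote P(reach 4 before 0 | start at k). Boundary: u_0 = 0, u_4 = 1. Recurrence: u_k = 5/9·u_{k+1} + 4/9·u_{k-1} for 1 ≤ k ≤ 3. Try u_k = A + B·r^k with r = q/p = (4/9)/(5/9) = 4/5. Substitution satisfies the recurrence; boundary conditions give:
  u_k = (1 − r^k) / (1 − r^N) = (1 − (4/5)^2) / (1 − (4/5)^4) = 25/41.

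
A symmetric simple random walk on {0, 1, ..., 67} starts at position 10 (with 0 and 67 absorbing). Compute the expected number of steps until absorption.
E[τ | X_0 = 10] = 570

Let v_k = E[τ | X_0 = k]. Boundary: v_0 = v_67 = 0. Recurrence: v_k = 1 + (v_{k-1} + v_{k+1})/2 for 1 ≤ k ≤ 66. The particular solution to v_k − (v_{k-1} + v_{k+1})/2 = 1 is v_k = −k^2. Adding homogeneous solution A + B k and matching boundaries gives v_k = k (67 − k). Substituting k = 10: v_10 = 10 · 57 = 570.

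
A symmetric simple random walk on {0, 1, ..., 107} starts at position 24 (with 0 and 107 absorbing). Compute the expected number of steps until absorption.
E[τ | X_0 = 24] = 1992

Let v_k = E[τ | X_0 = k]. Boundary: v_0 = v_107 = 0. Recurrence: v_k = 1 + (v_{k-1} + v_{k+1})/2 for 1 ≤ k ≤ 106. The particular solution to v_k − (v_{k-1} + v_{k+1})/2 = 1 is v_k = −k^2. Adding homogeneous solution A + B k and matching boundaries gives v_k = k (107 − k). Substituting k = 24: v_24 = 24 · 83 = 1992.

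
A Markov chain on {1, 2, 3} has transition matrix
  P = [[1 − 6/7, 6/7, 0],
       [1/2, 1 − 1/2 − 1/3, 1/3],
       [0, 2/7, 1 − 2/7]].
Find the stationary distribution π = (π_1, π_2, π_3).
π = (7/33, 4/11, 14/33)

This is a birth-death chain on three states, which satisfies detailed balance: π_1 · P_{12} = π_2 · P_{21} and π_2 · P_{23} = π_3 · P_{32}.
From π_1 · 6/7 = π_2 · 1/2: π_2/π_1 = (6/7)/(1/2) = 12/7.
From π_2 · 1/3 = π_3 · 2/7: π_3/π_2 = (1/3)/(2/7) = 7/6.
Take π_1 proportional to 1; then unnormalized π = (1, 12/7, 2). Normalize by dividing by the sum 33/7:
  π = (7/33, 4/11, 14/33).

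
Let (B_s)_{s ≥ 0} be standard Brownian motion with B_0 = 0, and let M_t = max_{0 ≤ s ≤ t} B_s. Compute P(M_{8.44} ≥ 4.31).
P(M_{8.44} ≥ 4.31) = 2·P(B_{8.44} ≥ 4.31) = 2(1 − Φ(4.31/√8.44)) ≈ 0.1379

By the reflection principle for Brownian motion, P(M_t ≥ a) = 2 · P(B_t ≥ a) for a ≥ 0. Since B_t ~ N(0, t), P(B_t ≥ 4.31) = 1 − Φ(4.31/√t) = 1 − Φ(4.31/√8.44) = 1 − Φ(1.4836). So
  P(M_{8.44} ≥ 4.31) = 2(1 − Φ(1.4836)) ≈ 0.1379.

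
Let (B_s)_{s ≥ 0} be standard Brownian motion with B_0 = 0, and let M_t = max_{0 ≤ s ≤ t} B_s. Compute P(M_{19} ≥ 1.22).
P(M_{19} ≥ 1.22) = 2·P(B_{19} ≥ 1.22) = 2(1 − Φ(1.22/√19)) ≈ 0.7796

By the reflection principle for Brownian motion, P(M_t ≥ a) = 2 · P(B_t ≥ a) for a ≥ 0. Since B_t ~ N(0, t), P(B_t ≥ 1.22) = 1 − Φ(1.22/√t) = 1 − Φ(1.22/√19) = 1 − Φ(0.2799). So
  P(M_{19} ≥ 1.22) = 2(1 − Φ(0.2799)) ≈ 0.7796.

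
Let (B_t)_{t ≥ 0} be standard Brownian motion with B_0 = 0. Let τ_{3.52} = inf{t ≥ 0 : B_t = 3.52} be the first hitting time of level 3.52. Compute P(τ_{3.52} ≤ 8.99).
P(τ_{3.52} ≤ 8.99) = 2(1 − Φ(3.52/√8.99)) = 2(1 − Φ(1.1740)) ≈ 0.2404

By the reflection principle for standard BM, P(τ_b ≤ t) = 2 · P(B_t ≥ b). Since B_t ~ N(0, t), P(B_t ≥ 3.52) = 1 − Φ(3.52/√t) = 1 − Φ(3.52/√8.99) = 1 − Φ(1.1740) ≈ 0.12020. Doubling: P(τ_{3.52} ≤ 8.99) ≈ 2 · 0.12020 = 0.24040 ≈ 0.2404.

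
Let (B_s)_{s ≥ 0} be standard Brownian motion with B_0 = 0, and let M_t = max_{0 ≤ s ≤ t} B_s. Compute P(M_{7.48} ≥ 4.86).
P(M_{7.48} ≥ 4.86) = 2·P(B_{7.48} ≥ 4.86) = 2(1 − Φ(4.86/√7.48)) ≈ 0.0756

By the reflection principle for Brownian motion, P(M_t ≥ a) = 2 · P(B_t ≥ a) for a ≥ 0. Since B_t ~ N(0, t), P(B_t ≥ 4.86) = 1 − Φ(4.86/√t) = 1 − Φ(4.86/√7.48) = 1 − Φ(1.7770). So
  P(M_{7.48} ≥ 4.86) = 2(1 − Φ(1.7770)) ≈ 0.0756.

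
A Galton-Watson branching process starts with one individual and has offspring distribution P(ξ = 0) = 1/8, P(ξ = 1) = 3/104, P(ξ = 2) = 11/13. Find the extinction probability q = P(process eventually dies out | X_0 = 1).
q = 13/88

The pgf is f(s) = 1/8 + 3/104·s + 11/13·s². The extinction probability q is the smallest fixed point of f in [0, 1]. Setting s = f(s):
  11/13·s² + (3/104 − 1)·s + 1/8 = 0
  11/13·s² − (1/8 + 11/13)·s + 1/8 = 0
which factors as (s − 1)·(11/13·s − 1/8) = 0, giving roots s = 1 and s = (1/8)/(11/13) = 13/88.
Mean offspring μ = 3/104 + 2·11/13 = 179/104 > 1 (supercritical), so q < 1. The extinction probability is the smaller root: q = (1/8)/(11/13) = 13/88.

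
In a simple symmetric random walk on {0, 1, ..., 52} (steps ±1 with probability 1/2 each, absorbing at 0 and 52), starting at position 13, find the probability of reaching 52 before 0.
P(hit 52 before 0) = 13/52 = 1/4

Let u_k = P(hit 52 before 0 | start at k). Then u_0 = 0, u_52 = 1, and u_k = u_{k-1}/2 + u_{k+1}/2 for 1 ≤ k ≤ 51. This harmonic recurrence is solved by u_k = k/52, giving u_13 = 13/52 = 1/4.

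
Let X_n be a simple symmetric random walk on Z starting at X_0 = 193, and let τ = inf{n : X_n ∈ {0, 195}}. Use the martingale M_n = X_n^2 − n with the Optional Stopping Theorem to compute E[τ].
E[τ] = 386

M_n = X_n^2 − n is a martingale (since E[X_{n+1}^2 | F_n] = X_n^2 + 1). By OST (τ has finite mean in a bounded region), E[M_τ] = E[M_0] = X_0^2 − 0 = 193^2 = 37249. Also E[M_τ] = E[X_τ^2] − E[τ]. The walk exits at 0 or 195, with P(hit 195 first) = 193/195, so E[X_τ^2] = 195^2 · 193/195 + 0 = 37635. Thus E[τ] = E[X_τ^2] − E[M_τ] = 37635 − 37249 = 386 = 193(195 − 193) = 386.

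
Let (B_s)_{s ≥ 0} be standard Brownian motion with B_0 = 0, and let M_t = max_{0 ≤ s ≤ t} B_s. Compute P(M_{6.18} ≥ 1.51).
P(M_{6.18} ≥ 1.51) = 2·P(B_{6.18} ≥ 1.51) = 2(1 − Φ(1.51/√6.18)) ≈ 0.5436

By the reflection principle for Brownian motion, P(M_t ≥ a) = 2 · P(B_t ≥ a) for a ≥ 0. Since B_t ~ N(0, t), P(B_t ≥ 1.51) = 1 − Φ(1.51/√t) = 1 − Φ(1.51/√6.18) = 1 − Φ(0.6074). So
  P(M_{6.18} ≥ 1.51) = 2(1 − Φ(0.6074)) ≈ 0.5436.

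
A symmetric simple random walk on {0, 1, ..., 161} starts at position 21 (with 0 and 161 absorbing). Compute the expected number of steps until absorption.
E[τ | X_0 = 21] = 2940

Let v_k = E[τ | X_0 = k]. Boundary: v_0 = v_161 = 0. Recurrence: v_k = 1 + (v_{k-1} + v_{k+1})/2 for 1 ≤ k ≤ 160. The particular solution to v_k − (v_{k-1} + v_{k+1})/2 = 1 is v_k = −k^2. Adding homogeneous solution A + B k and matching boundaries gives v_k = k (161 − k). Substituting k = 21: v_21 = 21 · 140 = 2940.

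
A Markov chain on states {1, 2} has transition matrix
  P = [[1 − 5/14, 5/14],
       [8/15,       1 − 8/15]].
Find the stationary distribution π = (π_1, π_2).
π_1 = 112/187, π_2 = 75/187

Solve πP = π with π_1 + π_2 = 1. From πP = π: π_1 · (1 − 5/14) + π_2 · 8/15 = π_1 ⇒ π_2 · 8/15 = π_1 · 5/14 ⇒ π_2/π_1 = (5/14)/(8/15) = 75/112. Together with π_1 + π_2 = 1:
  π_1 = (8/15)/(5/14 + 8/15) = (8/15)/(187/210) = 112/187,
  π_2 = (5/14)/(5/14 + 8/15) = (5/14)/(187/210) = 75/187.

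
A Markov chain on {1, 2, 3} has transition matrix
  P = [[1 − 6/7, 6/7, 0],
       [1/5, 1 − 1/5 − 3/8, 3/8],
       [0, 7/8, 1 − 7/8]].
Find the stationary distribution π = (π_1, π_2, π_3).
π = (49/349, 210/349, 90/349)

This is a birth-death chain on three states, which satisfies detailed balance: π_1 · P_{12} = π_2 · P_{21} and π_2 · P_{23} = π_3 · P_{32}.
From π_1 · 6/7 = π_2 · 1/5: π_2/π_1 = (6/7)/(1/5) = 30/7.
From π_2 · 3/8 = π_3 · 7/8: π_3/π_2 = (3/8)/(7/8) = 3/7.
Take π_1 proportional to 1; then unnormalized π = (1, 30/7, 90/49). Normalize by dividing by the sum 349/49:
  π = (49/349, 210/349, 90/349).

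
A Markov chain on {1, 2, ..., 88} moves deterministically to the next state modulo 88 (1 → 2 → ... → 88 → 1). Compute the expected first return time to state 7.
E[T_7 | X_0 = 7] = 88

The chain cycles deterministically, so starting at state 7 it returns in exactly 88 steps. Equivalently, the stationary distribution is uniform π_j = 1/88 for every state j, so by Kac's formula E[T_7] = 1/π_7 = 88.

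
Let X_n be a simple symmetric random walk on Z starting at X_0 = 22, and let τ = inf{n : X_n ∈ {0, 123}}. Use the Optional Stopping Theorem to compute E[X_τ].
E[X_τ] = 22

X_n is a martingale and τ is a bounded-mean stopping time (indeed τ is finite a.s. with bounded expectation since the walk is in a bounded region). By the OST, E[X_τ] = E[X_0] = 22. Equivalently: E[X_τ] = 123 · P(hit 123 first) + 0 · P(hit 0 first) = 123 · (22/123) = 22.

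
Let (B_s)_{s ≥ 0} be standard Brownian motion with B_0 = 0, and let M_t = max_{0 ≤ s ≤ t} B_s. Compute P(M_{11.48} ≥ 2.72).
P(M_{11.48} ≥ 2.72) = 2·P(B_{11.48} ≥ 2.72) = 2(1 − Φ(2.72/√11.48)) ≈ 0.4221

By the reflection principle for Brownian motion, P(M_t ≥ a) = 2 · P(B_t ≥ a) for a ≥ 0. Since B_t ~ N(0, t), P(B_t ≥ 2.72) = 1 − Φ(2.72/√t) = 1 − Φ(2.72/√11.48) = 1 − Φ(0.8028). So
  P(M_{11.48} ≥ 2.72) = 2(1 − Φ(0.8028)) ≈ 0.4221.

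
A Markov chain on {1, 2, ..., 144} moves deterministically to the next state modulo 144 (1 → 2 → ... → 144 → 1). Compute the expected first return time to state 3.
E[T_3 | X_0 = 3] = 144

The chain cycles deterministically, so starting at state 3 it returns in exactly 144 steps. Equivalently, the stationary distribution is uniform π_j = 1/144 for every state j, so by Kac's formula E[T_3] = 1/π_3 = 144.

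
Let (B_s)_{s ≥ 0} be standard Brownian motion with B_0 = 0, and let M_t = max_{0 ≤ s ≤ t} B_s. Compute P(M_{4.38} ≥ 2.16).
P(M_{4.38} ≥ 2.16) = 2·P(B_{4.38} ≥ 2.16) = 2(1 − Φ(2.16/√4.38)) ≈ 0.3020

By the reflection principle for Brownian motion, P(M_t ≥ a) = 2 · P(B_t ≥ a) for a ≥ 0. Since B_t ~ N(0, t), P(B_t ≥ 2.16) = 1 − Φ(2.16/√t) = 1 − Φ(2.16/√4.38) = 1 − Φ(1.0321). So
  P(M_{4.38} ≥ 2.16) = 2(1 − Φ(1.0321)) ≈ 0.3020.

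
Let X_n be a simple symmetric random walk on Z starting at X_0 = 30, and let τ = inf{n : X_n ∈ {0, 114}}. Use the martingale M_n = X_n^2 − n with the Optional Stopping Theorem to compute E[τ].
E[τ] = 2520

M_n = X_n^2 − n is a martingale (since E[X_{n+1}^2 | F_n] = X_n^2 + 1). By OST (τ has finite mean in a bounded region), E[M_τ] = E[M_0] = X_0^2 − 0 = 30^2 = 900. Also E[M_τ] = E[X_τ^2] − E[τ]. The walk exits at 0 or 114, with P(hit 114 first) = 30/114, so E[X_τ^2] = 114^2 · 30/114 + 0 = 3420. Thus E[τ] = E[X_τ^2] − E[M_τ] = 3420 − 900 = 2520 = 30(114 − 30) = 2520.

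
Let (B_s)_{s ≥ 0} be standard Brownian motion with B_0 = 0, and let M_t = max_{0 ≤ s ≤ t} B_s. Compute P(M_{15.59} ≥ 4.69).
P(M_{15.59} ≥ 4.69) = 2·P(B_{15.59} ≥ 4.69) = 2(1 − Φ(4.69/√15.59)) ≈ 0.2349

By the reflection principle for Brownian motion, P(M_t ≥ a) = 2 · P(B_t ≥ a) for a ≥ 0. Since B_t ~ N(0, t), P(B_t ≥ 4.69) = 1 − Φ(4.69/√t) = 1 − Φ(4.69/√15.59) = 1 − Φ(1.1878). So
  P(M_{15.59} ≥ 4.69) = 2(1 − Φ(1.1878)) ≈ 0.2349.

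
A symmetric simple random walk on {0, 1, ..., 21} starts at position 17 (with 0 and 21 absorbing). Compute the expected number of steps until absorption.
E[τ | X_0 = 17] = 68

Let v_k = E[τ | X_0 = k]. Boundary: v_0 = v_21 = 0. Recurrence: v_k = 1 + (v_{k-1} + v_{k+1})/2 for 1 ≤ k ≤ 20. The particular solution to v_k − (v_{k-1} + v_{k+1})/2 = 1 is v_k = −k^2. Adding homogeneous solution A + B k and matching boundaries gives v_k = k (21 − k). Substituting k = 17: v_17 = 17 · 4 = 68.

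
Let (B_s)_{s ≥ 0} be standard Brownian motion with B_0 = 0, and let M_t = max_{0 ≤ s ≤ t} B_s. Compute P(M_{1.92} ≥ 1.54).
P(M_{1.92} ≥ 1.54) = 2·P(B_{1.92} ≥ 1.54) = 2(1 − Φ(1.54/√1.92)) ≈ 0.2664

By the reflection principle for Brownian motion, P(M_t ≥ a) = 2 · P(B_t ≥ a) for a ≥ 0. Since B_t ~ N(0, t), P(B_t ≥ 1.54) = 1 − Φ(1.54/√t) = 1 − Φ(1.54/√1.92) = 1 − Φ(1.1114). So
  P(M_{1.92} ≥ 1.54) = 2(1 − Φ(1.1114)) ≈ 0.2664.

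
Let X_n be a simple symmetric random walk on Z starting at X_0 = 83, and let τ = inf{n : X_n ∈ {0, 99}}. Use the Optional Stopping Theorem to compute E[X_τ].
E[X_τ] = 83

X_n is a martingale and τ is a bounded-mean stopping time (indeed τ is finite a.s. with bounded expectation since the walk is in a bounded region). By the OST, E[X_τ] = E[X_0] = 83. Equivalently: E[X_τ] = 99 · P(hit 99 first) + 0 · P(hit 0 first) = 99 · (83/99) = 83.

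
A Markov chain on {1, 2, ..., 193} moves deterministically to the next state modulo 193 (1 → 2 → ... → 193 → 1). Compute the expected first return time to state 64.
E[T_64 | X_0 = 64] = 193

The chain cycles deterministically, so starting at state 64 it returns in exactly 193 steps. Equivalently, the stationary distribution is uniform π_j = 1/193 for every state j, so by Kac's formula E[T_64] = 1/π_64 = 193.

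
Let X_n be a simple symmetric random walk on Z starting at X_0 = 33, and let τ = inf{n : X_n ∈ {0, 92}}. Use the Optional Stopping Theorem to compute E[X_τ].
E[X_τ] = 33

X_n is a martingale and τ is a bounded-mean stopping time (indeed τ is finite a.s. with bounded expectation since the walk is in a bounded region). By the OST, E[X_τ] = E[X_0] = 33. Equivalently: E[X_τ] = 92 · P(hit 92 first) + 0 · P(hit 0 first) = 92 · (33/92) = 33.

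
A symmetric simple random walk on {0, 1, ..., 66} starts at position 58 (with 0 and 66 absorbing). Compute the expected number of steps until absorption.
E[τ | X_0 = 58] = 464

Let v_k = E[τ | X_0 = k]. Boundary: v_0 = v_66 = 0. Recurrence: v_k = 1 + (v_{k-1} + v_{k+1})/2 for 1 ≤ k ≤ 65. The particular solution to v_k − (v_{k-1} + v_{k+1})/2 = 1 is v_k = −k^2. Adding homogeneous solution A + B k and matching boundaries gives v_k = k (66 − k). Substituting k = 58: v_58 = 58 · 8 = 464.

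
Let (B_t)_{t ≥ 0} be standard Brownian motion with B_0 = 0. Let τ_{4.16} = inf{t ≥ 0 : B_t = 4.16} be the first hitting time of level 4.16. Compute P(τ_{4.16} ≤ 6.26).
P(τ_{4.16} ≤ 6.26) = 2(1 − Φ(4.16/√6.26)) = 2(1 − Φ(1.6627)) ≈ 0.0964

By the reflection principle for standard BM, P(τ_b ≤ t) = 2 · P(B_t ≥ b). Since B_t ~ N(0, t), P(B_t ≥ 4.16) = 1 − Φ(4.16/√t) = 1 − Φ(4.16/√6.26) = 1 − Φ(1.6627) ≈ 0.04819. Doubling: P(τ_{4.16} ≤ 6.26) ≈ 2 · 0.04819 = 0.09638 ≈ 0.0964.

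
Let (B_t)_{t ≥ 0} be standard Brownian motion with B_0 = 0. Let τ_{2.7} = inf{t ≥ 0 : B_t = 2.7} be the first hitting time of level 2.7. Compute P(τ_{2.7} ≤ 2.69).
P(τ_{2.7} ≤ 2.69) = 2(1 − Φ(2.7/√2.69)) = 2(1 − Φ(1.6462)) ≈ 0.0997

By the reflection principle for standard BM, P(τ_b ≤ t) = 2 · P(B_t ≥ b). Since B_t ~ N(0, t), P(B_t ≥ 2.7) = 1 − Φ(2.7/√t) = 1 − Φ(2.7/√2.69) = 1 − Φ(1.6462) ≈ 0.04986. Doubling: P(τ_{2.7} ≤ 2.69) ≈ 2 · 0.04986 = 0.09972 ≈ 0.0997.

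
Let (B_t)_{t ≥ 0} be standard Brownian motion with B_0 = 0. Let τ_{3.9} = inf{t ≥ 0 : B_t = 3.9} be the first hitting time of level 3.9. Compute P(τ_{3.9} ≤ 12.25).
P(τ_{3.9} ≤ 12.25) = 2(1 − Φ(3.9/√12.25)) = 2(1 − Φ(1.1143)) ≈ 0.2652

By the reflection principle for standard BM, P(τ_b ≤ t) = 2 · P(B_t ≥ b). Since B_t ~ N(0, t), P(B_t ≥ 3.9) = 1 − Φ(3.9/√t) = 1 − Φ(3.9/√12.25) = 1 − Φ(1.1143) ≈ 0.13258. Doubling: P(τ_{3.9} ≤ 12.25) ≈ 2 · 0.13258 = 0.26516 ≈ 0.2652.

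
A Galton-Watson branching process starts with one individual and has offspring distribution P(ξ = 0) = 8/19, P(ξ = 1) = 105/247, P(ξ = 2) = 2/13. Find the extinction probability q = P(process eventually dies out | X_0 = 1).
q = 1

Mean offspring μ = 0·8/19 + 1·105/247 + 2·2/13 = 181/247 ≤ 1. For μ ≤ 1 with offspring not concentrated at 1, the Galton-Watson process goes extinct almost surely, so q = 1.
(Algebraic check: The pgf is f(s) = 8/19 + 105/247·s + 2/13·s². The extinction probability q is the smallest fixed point of f in [0, 1]. Setting s = f(s):
  2/13·s² + (105/247 − 1)·s + 8/19 = 0
  2/13·s² − (8/19 + 2/13)·s + 8/19 = 0
which factors as (s − 1)·(2/13·s − 8/19) = 0, giving roots s = 1 and s = (8/19)/(2/13) = 52/19. Since 52/19 ≥ 1, the smallest root in [0, 1] is s = 1.)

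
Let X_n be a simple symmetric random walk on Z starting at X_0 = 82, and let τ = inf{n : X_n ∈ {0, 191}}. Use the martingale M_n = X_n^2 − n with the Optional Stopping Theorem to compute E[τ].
E[τ] = 8938

M_n = X_n^2 − n is a martingale (since E[X_{n+1}^2 | F_n] = X_n^2 + 1). By OST (τ has finite mean in a bounded region), E[M_τ] = E[M_0] = X_0^2 − 0 = 82^2 = 6724. Also E[M_τ] = E[X_τ^2] − E[τ]. The walk exits at 0 or 191, with P(hit 191 first) = 82/191, so E[X_τ^2] = 191^2 · 82/191 + 0 = 15662. Thus E[τ] = E[X_τ^2] − E[M_τ] = 15662 − 6724 = 8938 = 82(191 − 82) = 8938.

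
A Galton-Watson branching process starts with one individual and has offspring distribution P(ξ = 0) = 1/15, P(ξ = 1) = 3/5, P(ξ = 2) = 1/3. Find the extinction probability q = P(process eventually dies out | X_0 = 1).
q = 1/5

The pgf is f(s) = 1/15 + 3/5·s + 1/3·s². The extinction probability q is the smallest fixed point of f in [0, 1]. Setting s = f(s):
  1/3·s² + (3/5 − 1)·s + 1/15 = 0
  1/3·s² − (1/15 + 1/3)·s + 1/15 = 0
which factors as (s − 1)·(1/3·s − 1/15) = 0, giving roots s = 1 and s = (1/15)/(1/3) = 1/5.
Mean offspring μ = 3/5 + 2·1/3 = 19/15 > 1 (supercritical), so q < 1. The extinction probability is the smaller root: q = (1/15)/(1/3) = 1/5.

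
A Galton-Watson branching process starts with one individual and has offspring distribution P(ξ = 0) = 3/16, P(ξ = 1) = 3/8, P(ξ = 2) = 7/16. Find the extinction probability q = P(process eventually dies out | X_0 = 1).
q = 3/7

The pgf is f(s) = 3/16 + 3/8·s + 7/16·s². The extinction probability q is the smallest fixed point of f in [0, 1]. Setting s = f(s):
  7/16·s² + (3/8 − 1)·s + 3/16 = 0
  7/16·s² − (3/16 + 7/16)·s + 3/16 = 0
which factors as (s − 1)·(7/16·s − 3/16) = 0, giving roots s = 1 and s = (3/16)/(7/16) = 3/7.
Mean offspring μ = 3/8 + 2·7/16 = 5/4 > 1 (supercritical), so q < 1. The extinction probability is the smaller root: q = (3/16)/(7/16) = 3/7.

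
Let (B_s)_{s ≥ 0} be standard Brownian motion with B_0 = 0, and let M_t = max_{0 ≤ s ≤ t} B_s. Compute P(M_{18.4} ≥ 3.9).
P(M_{18.4} ≥ 3.9) = 2·P(B_{18.4} ≥ 3.9) = 2(1 − Φ(3.9/√18.4)) ≈ 0.3632

By the reflection principle for Brownian motion, P(M_t ≥ a) = 2 · P(B_t ≥ a) for a ≥ 0. Since B_t ~ N(0, t), P(B_t ≥ 3.9) = 1 − Φ(3.9/√t) = 1 − Φ(3.9/√18.4) = 1 − Φ(0.9092). So
  P(M_{18.4} ≥ 3.9) = 2(1 − Φ(0.9092)) ≈ 0.3632.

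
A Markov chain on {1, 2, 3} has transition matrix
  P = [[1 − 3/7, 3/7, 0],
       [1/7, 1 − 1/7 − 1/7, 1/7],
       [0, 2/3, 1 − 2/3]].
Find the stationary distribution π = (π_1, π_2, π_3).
π = (14/65, 42/65, 9/65)

This is a birth-death chain on three states, which satisfies detailed balance: π_1 · P_{12} = π_2 · P_{21} and π_2 · P_{23} = π_3 · P_{32}.
From π_1 · 3/7 = π_2 · 1/7: π_2/π_1 = (3/7)/(1/7) = 3.
From π_2 · 1/7 = π_3 · 2/3: π_3/π_2 = (1/7)/(2/3) = 3/14.
Take π_1 proportional to 1; then unnormalized π = (1, 3, 9/14). Normalize by dividing by the sum 65/14:
  π = (14/65, 42/65, 9/65).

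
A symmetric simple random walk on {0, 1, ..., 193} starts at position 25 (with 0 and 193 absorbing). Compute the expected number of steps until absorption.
E[τ | X_0 = 25] = 4200

Let v_k = E[τ | X_0 = k]. Boundary: v_0 = v_193 = 0. Recurrence: v_k = 1 + (v_{k-1} + v_{k+1})/2 for 1 ≤ k ≤ 192. The particular solution to v_k − (v_{k-1} + v_{k+1})/2 = 1 is v_k = −k^2. Adding homogeneous solution A + B k and matching boundaries gives v_k = k (193 − k). Substituting k = 25: v_25 = 25 · 168 = 4200.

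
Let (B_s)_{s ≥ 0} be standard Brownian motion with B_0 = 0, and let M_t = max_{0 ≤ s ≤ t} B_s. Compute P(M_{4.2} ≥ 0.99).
P(M_{4.2} ≥ 0.99) = 2·P(B_{4.2} ≥ 0.99) = 2(1 − Φ(0.99/√4.2)) ≈ 0.6290

By the reflection principle for Brownian motion, P(M_t ≥ a) = 2 · P(B_t ≥ a) for a ≥ 0. Since B_t ~ N(0, t), P(B_t ≥ 0.99) = 1 − Φ(0.99/√t) = 1 − Φ(0.99/√4.2) = 1 − Φ(0.4831). So
  P(M_{4.2} ≥ 0.99) = 2(1 − Φ(0.4831)) ≈ 0.6290.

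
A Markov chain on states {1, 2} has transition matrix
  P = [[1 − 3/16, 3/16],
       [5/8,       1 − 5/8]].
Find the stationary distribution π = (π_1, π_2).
π_1 = 10/13, π_2 = 3/13

Solve πP = π with π_1 + π_2 = 1. From πP = π: π_1 · (1 − 3/16) + π_2 · 5/8 = π_1 ⇒ π_2 · 5/8 = π_1 · 3/16 ⇒ π_2/π_1 = (3/16)/(5/8) = 3/10. Together with π_1 + π_2 = 1:
  π_1 = (5/8)/(3/16 + 5/8) = (5/8)/(13/16) = 10/13,
  π_2 = (3/16)/(3/16 + 5/8) = (3/16)/(13/16) = 3/13.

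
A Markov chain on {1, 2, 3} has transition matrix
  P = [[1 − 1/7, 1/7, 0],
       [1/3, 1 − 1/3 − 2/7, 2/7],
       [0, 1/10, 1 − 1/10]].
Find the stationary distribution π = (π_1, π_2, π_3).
π = (49/130, 21/130, 6/13)

This is a birth-death chain on three states, which satisfies detailed balance: π_1 · P_{12} = π_2 · P_{21} and π_2 · P_{23} = π_3 · P_{32}.
From π_1 · 1/7 = π_2 · 1/3: π_2/π_1 = (1/7)/(1/3) = 3/7.
From π_2 · 2/7 = π_3 · 1/10: π_3/π_2 = (2/7)/(1/10) = 20/7.
Take π_1 proportional to 1; then unnormalized π = (1, 3/7, 60/49). Normalize by dividing by the sum 130/49:
  π = (49/130, 21/130, 6/13).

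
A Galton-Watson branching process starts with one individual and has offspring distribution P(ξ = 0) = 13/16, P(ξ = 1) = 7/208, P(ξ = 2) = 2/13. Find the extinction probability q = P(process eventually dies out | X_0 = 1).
q = 1

Mean offspring μ = 0·13/16 + 1·7/208 + 2·2/13 = 71/208 ≤ 1. For μ ≤ 1 with offspring not concentrated at 1, the Galton-Watson process goes extinct almost surely, so q = 1.
(Algebraic check: The pgf is f(s) = 13/16 + 7/208·s + 2/13·s². The extinction probability q is the smallest fixed point of f in [0, 1]. Setting s = f(s):
  2/13·s² + (7/208 − 1)·s + 13/16 = 0
  2/13·s² − (13/16 + 2/13)·s + 13/16 = 0
which factors as (s − 1)·(2/13·s − 13/16) = 0, giving roots s = 1 and s = (13/16)/(2/13) = 169/32. Since 169/32 ≥ 1, the smallest root in [0, 1] is s = 1.)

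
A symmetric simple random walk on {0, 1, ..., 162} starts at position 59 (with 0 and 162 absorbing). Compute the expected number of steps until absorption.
E[τ | X_0 = 59] = 6077

Let v_k = E[τ | X_0 = k]. Boundary: v_0 = v_162 = 0. Recurrence: v_k = 1 + (v_{k-1} + v_{k+1})/2 for 1 ≤ k ≤ 161. The particular solution to v_k − (v_{k-1} + v_{k+1})/2 = 1 is v_k = −k^2. Adding homogeneous solution A + B k and matching boundaries gives v_k = k (162 − k). Substituting k = 59: v_59 = 59 · 103 = 6077.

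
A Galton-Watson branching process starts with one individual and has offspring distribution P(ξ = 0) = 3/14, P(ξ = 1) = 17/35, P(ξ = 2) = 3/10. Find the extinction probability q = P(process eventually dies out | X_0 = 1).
q = 5/7

The pgf is f(s) = 3/14 + 17/35·s + 3/10·s². The extinction probability q is the smallest fixed point of f in [0, 1]. Setting s = f(s):
  3/10·s² + (17/35 − 1)·s + 3/14 = 0
  3/10·s² − (3/14 + 3/10)·s + 3/14 = 0
which factors as (s − 1)·(3/10·s − 3/14) = 0, giving roots s = 1 and s = (3/14)/(3/10) = 5/7.
Mean offspring μ = 17/35 + 2·3/10 = 38/35 > 1 (supercritical), so q < 1. The extinction probability is the smaller root: q = (3/14)/(3/10) = 5/7.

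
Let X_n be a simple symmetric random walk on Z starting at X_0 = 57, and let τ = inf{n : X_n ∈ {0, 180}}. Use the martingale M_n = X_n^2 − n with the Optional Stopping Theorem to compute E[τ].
E[τ] = 7011

M_n = X_n^2 − n is a martingale (since E[X_{n+1}^2 | F_n] = X_n^2 + 1). By OST (τ has finite mean in a bounded region), E[M_τ] = E[M_0] = X_0^2 − 0 = 57^2 = 3249. Also E[M_τ] = E[X_τ^2] − E[τ]. The walk exits at 0 or 180, with P(hit 180 first) = 57/180, so E[X_τ^2] = 180^2 · 57/180 + 0 = 10260. Thus E[τ] = E[X_τ^2] − E[M_τ] = 10260 − 3249 = 7011 = 57(180 − 57) = 7011.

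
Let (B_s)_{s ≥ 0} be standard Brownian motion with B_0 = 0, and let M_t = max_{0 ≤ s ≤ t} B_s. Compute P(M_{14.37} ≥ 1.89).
P(M_{14.37} ≥ 1.89) = 2·P(B_{14.37} ≥ 1.89) = 2(1 − Φ(1.89/√14.37)) ≈ 0.6181

By the reflection principle for Brownian motion, P(M_t ≥ a) = 2 · P(B_t ≥ a) for a ≥ 0. Since B_t ~ N(0, t), P(B_t ≥ 1.89) = 1 − Φ(1.89/√t) = 1 − Φ(1.89/√14.37) = 1 − Φ(0.4986). So
  P(M_{14.37} ≥ 1.89) = 2(1 − Φ(0.4986)) ≈ 0.6181.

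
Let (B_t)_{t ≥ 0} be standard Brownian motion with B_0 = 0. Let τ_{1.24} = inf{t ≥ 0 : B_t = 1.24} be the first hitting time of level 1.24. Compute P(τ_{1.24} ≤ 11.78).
P(τ_{1.24} ≤ 11.78) = 2(1 − Φ(1.24/√11.78)) = 2(1 − Φ(0.3613)) ≈ 0.7179

By the reflection principle for standard BM, P(τ_b ≤ t) = 2 · P(B_t ≥ b). Since B_t ~ N(0, t), P(B_t ≥ 1.24) = 1 − Φ(1.24/√t) = 1 − Φ(1.24/√11.78) = 1 − Φ(0.3613) ≈ 0.35894. Doubling: P(τ_{1.24} ≤ 11.78) ≈ 2 · 0.35894 = 0.71788 ≈ 0.7179.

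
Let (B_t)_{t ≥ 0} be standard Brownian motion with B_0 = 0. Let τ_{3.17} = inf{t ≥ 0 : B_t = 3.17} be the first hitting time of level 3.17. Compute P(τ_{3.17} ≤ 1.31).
P(τ_{3.17} ≤ 1.31) = 2(1 − Φ(3.17/√1.31)) = 2(1 − Φ(2.7696)) ≈ 0.0056

By the reflection principle for standard BM, P(τ_b ≤ t) = 2 · P(B_t ≥ b). Since B_t ~ N(0, t), P(B_t ≥ 3.17) = 1 − Φ(3.17/√t) = 1 − Φ(3.17/√1.31) = 1 − Φ(2.7696) ≈ 0.00281. Doubling: P(τ_{3.17} ≤ 1.31) ≈ 2 · 0.00281 = 0.00562 ≈ 0.0056.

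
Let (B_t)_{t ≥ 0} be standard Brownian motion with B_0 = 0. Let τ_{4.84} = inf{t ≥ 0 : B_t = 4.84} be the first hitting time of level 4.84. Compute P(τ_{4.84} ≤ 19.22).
P(τ_{4.84} ≤ 19.22) = 2(1 − Φ(4.84/√19.22)) = 2(1 − Φ(1.1040)) ≈ 0.2696

By the reflection principle for standard BM, P(τ_b ≤ t) = 2 · P(B_t ≥ b). Since B_t ~ N(0, t), P(B_t ≥ 4.84) = 1 − Φ(4.84/√t) = 1 − Φ(4.84/√19.22) = 1 − Φ(1.1040) ≈ 0.13480. Doubling: P(τ_{4.84} ≤ 19.22) ≈ 2 · 0.13480 = 0.26960 ≈ 0.2696.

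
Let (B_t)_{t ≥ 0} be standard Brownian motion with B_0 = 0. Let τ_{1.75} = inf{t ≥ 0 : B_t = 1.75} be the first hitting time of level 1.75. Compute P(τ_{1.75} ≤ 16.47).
P(τ_{1.75} ≤ 16.47) = 2(1 − Φ(1.75/√16.47)) = 2(1 − Φ(0.4312)) ≈ 0.6663

By the reflection principle for standard BM, P(τ_b ≤ t) = 2 · P(B_t ≥ b). Since B_t ~ N(0, t), P(B_t ≥ 1.75) = 1 − Φ(1.75/√t) = 1 − Φ(1.75/√16.47) = 1 − Φ(0.4312) ≈ 0.33316. Doubling: P(τ_{1.75} ≤ 16.47) ≈ 2 · 0.33316 = 0.66632 ≈ 0.6663.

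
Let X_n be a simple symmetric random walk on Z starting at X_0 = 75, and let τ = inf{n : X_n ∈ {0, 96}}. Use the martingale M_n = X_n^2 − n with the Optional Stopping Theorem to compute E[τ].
E[τ] = 1575

M_n = X_n^2 − n is a martingale (since E[X_{n+1}^2 | F_n] = X_n^2 + 1). By OST (τ has finite mean in a bounded region), E[M_τ] = E[M_0] = X_0^2 − 0 = 75^2 = 5625. Also E[M_τ] = E[X_τ^2] − E[τ]. The walk exits at 0 or 96, with P(hit 96 first) = 75/96, so E[X_τ^2] = 96^2 · 75/96 + 0 = 7200. Thus E[τ] = E[X_τ^2] − E[M_τ] = 7200 − 5625 = 1575 = 75(96 − 75) = 1575.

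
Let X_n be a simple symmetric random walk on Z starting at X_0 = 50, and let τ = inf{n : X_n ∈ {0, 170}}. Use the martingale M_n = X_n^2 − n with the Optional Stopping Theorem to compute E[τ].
E[τ] = 6000

M_n = X_n^2 − n is a martingale (since E[X_{n+1}^2 | F_n] = X_n^2 + 1). By OST (τ has finite mean in a bounded region), E[M_τ] = E[M_0] = X_0^2 − 0 = 50^2 = 2500. Also E[M_τ] = E[X_τ^2] − E[τ]. The walk exits at 0 or 170, with P(hit 170 first) = 50/170, so E[X_τ^2] = 170^2 · 50/170 + 0 = 8500. Thus E[τ] = E[X_τ^2] − E[M_τ] = 8500 − 2500 = 6000 = 50(170 − 50) = 6000.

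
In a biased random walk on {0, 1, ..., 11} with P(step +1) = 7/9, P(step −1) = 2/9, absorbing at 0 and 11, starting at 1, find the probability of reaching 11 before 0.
P(hit 11 before 0) = (1 − (2/7)^1) / (1 − (2/7)^11) = 282475249/395464939

Let u_k denote P(reach 11 before 0 | start at k). Boundary: u_0 = 0, u_11 = 1. Recurrence: u_k = 7/9·u_{k+1} + 2/9·u_{k-1} for 1 ≤ k ≤ 10. Try u_k = A + B·r^k with r = q/p = (2/9)/(7/9) = 2/7. Substitution satisfies the recurrence; boundary conditions give:
  u_k = (1 − r^k) / (1 − r^N) = (1 − (2/7)^1) / (1 − (2/7)^11) = 282475249/395464939.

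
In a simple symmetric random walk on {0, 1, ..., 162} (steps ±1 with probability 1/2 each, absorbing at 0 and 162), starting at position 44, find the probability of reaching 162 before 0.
P(hit 162 before 0) = 44/162 = 22/81

Let u_k = P(hit 162 before 0 | start at k). Then u_0 = 0, u_162 = 1, and u_k = u_{k-1}/2 + u_{k+1}/2 for 1 ≤ k ≤ 161. This harmonic recurrence is solved by u_k = k/162, giving u_44 = 44/162 = 22/81.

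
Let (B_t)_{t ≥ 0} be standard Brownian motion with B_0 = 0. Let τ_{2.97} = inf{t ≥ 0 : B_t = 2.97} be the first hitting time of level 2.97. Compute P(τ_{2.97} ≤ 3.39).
P(τ_{2.97} ≤ 3.39) = 2(1 − Φ(2.97/√3.39)) = 2(1 − Φ(1.6131)) ≈ 0.1067

By the reflection principle for standard BM, P(τ_b ≤ t) = 2 · P(B_t ≥ b). Since B_t ~ N(0, t), P(B_t ≥ 2.97) = 1 − Φ(2.97/√t) = 1 − Φ(2.97/√3.39) = 1 − Φ(1.6131) ≈ 0.05336. Doubling: P(τ_{2.97} ≤ 3.39) ≈ 2 · 0.05336 = 0.10672 ≈ 0.1067.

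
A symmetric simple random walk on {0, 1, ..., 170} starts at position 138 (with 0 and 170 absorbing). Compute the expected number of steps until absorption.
E[τ | X_0 = 138] = 4416

Let v_k = E[τ | X_0 = k]. Boundary: v_0 = v_170 = 0. Recurrence: v_k = 1 + (v_{k-1} + v_{k+1})/2 for 1 ≤ k ≤ 169. The particular solution to v_k − (v_{k-1} + v_{k+1})/2 = 1 is v_k = −k^2. Adding homogeneous solution A + B k and matching boundaries gives v_k = k (170 − k). Substituting k = 138: v_138 = 138 · 32 = 4416.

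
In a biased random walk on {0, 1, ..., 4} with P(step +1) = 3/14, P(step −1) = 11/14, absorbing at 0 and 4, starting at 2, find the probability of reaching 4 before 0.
P(hit 4 before 0) = (1 − (11/3)^2) / (1 − (11/3)^4) = 9/130

Let u_k denote P(reach 4 before 0 | start at k). Boundary: u_0 = 0, u_4 = 1. Recurrence: u_k = 3/14·u_{k+1} + 11/14·u_{k-1} for 1 ≤ k ≤ 3. Try u_k = A + B·r^k with r = q/p = (11/14)/(3/14) = 11/3. Substitution satisfies the recurrence; boundary conditions give:
  u_k = (1 − r^k) / (1 − r^N) = (1 − (11/3)^2) / (1 − (11/3)^4) = 9/130.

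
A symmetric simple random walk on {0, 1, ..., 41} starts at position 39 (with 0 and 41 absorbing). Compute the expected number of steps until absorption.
E[τ | X_0 = 39] = 78

Let v_k = E[τ | X_0 = k]. Boundary: v_0 = v_41 = 0. Recurrence: v_k = 1 + (v_{k-1} + v_{k+1})/2 for 1 ≤ k ≤ 40. The particular solution to v_k − (v_{k-1} + v_{k+1})/2 = 1 is v_k = −k^2. Adding homogeneous solution A + B k and matching boundaries gives v_k = k (41 − k). Substituting k = 39: v_39 = 39 · 2 = 78.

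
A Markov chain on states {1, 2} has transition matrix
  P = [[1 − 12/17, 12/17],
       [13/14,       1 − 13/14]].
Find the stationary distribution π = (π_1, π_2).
π_1 = 221/389, π_2 = 168/389

Solve πP = π with π_1 + π_2 = 1. From πP = π: π_1 · (1 − 12/17) + π_2 · 13/14 = π_1 ⇒ π_2 · 13/14 = π_1 · 12/17 ⇒ π_2/π_1 = (12/17)/(13/14) = 168/221. Together with π_1 + π_2 = 1:
  π_1 = (13/14)/(12/17 + 13/14) = (13/14)/(389/238) = 221/389,
  π_2 = (12/17)/(12/17 + 13/14) = (12/17)/(389/238) = 168/389.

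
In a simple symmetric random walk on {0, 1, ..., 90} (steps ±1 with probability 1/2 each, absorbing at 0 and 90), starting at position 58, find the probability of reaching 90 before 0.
P(hit 90 before 0) = 58/90 = 29/45

Let u_k = P(hit 90 before 0 | start at k). Then u_0 = 0, u_90 = 1, and u_k = u_{k-1}/2 + u_{k+1}/2 for 1 ≤ k ≤ 89. This harmonic recurrence is solved by u_k = k/90, giving u_58 = 58/90 = 29/45.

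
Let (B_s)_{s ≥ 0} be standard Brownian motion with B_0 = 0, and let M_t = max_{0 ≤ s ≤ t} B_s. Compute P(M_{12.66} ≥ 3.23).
P(M_{12.66} ≥ 3.23) = 2·P(B_{12.66} ≥ 3.23) = 2(1 − Φ(3.23/√12.66)) ≈ 0.3640

By the reflection principle for Brownian motion, P(M_t ≥ a) = 2 · P(B_t ≥ a) for a ≥ 0. Since B_t ~ N(0, t), P(B_t ≥ 3.23) = 1 − Φ(3.23/√t) = 1 − Φ(3.23/√12.66) = 1 − Φ(0.9078). So
  P(M_{12.66} ≥ 3.23) = 2(1 − Φ(0.9078)) ≈ 0.3640.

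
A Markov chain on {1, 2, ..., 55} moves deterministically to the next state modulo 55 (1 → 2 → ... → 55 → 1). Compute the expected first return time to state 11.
E[T_11 | X_0 = 11] = 55

The chain cycles deterministically, so starting at state 11 it returns in exactly 55 steps. Equivalently, the stationary distribution is uniform π_j = 1/55 for every state j, so by Kac's formula E[T_11] = 1/π_11 = 55.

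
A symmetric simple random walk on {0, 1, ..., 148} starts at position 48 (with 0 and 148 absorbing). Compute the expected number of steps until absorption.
E[τ | X_0 = 48] = 4800

Let v_k = E[τ | X_0 = k]. Boundary: v_0 = v_148 = 0. Recurrence: v_k = 1 + (v_{k-1} + v_{k+1})/2 for 1 ≤ k ≤ 147. The particular solution to v_k − (v_{k-1} + v_{k+1})/2 = 1 is v_k = −k^2. Adding homogeneous solution A + B k and matching boundaries gives v_k = k (148 − k). Substituting k = 48: v_48 = 48 · 100 = 4800.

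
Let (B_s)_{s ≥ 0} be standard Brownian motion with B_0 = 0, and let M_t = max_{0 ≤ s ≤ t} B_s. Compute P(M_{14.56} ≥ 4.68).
P(M_{14.56} ≥ 4.68) = 2·P(B_{14.56} ≥ 4.68) = 2(1 − Φ(4.68/√14.56)) ≈ 0.2200

By the reflection principle for Brownian motion, P(M_t ≥ a) = 2 · P(B_t ≥ a) for a ≥ 0. Since B_t ~ N(0, t), P(B_t ≥ 4.68) = 1 − Φ(4.68/√t) = 1 − Φ(4.68/√14.56) = 1 − Φ(1.2265). So
  P(M_{14.56} ≥ 4.68) = 2(1 − Φ(1.2265)) ≈ 0.2200.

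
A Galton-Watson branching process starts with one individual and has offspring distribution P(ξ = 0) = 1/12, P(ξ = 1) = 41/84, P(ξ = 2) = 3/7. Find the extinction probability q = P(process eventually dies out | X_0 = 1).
q = 7/36

The pgf is f(s) = 1/12 + 41/84·s + 3/7·s². The extinction probability q is the smallest fixed point of f in [0, 1]. Setting s = f(s):
  3/7·s² + (41/84 − 1)·s + 1/12 = 0
  3/7·s² − (1/12 + 3/7)·s + 1/12 = 0
which factors as (s − 1)·(3/7·s − 1/12) = 0, giving roots s = 1 and s = (1/12)/(3/7) = 7/36.
Mean offspring μ = 41/84 + 2·3/7 = 113/84 > 1 (supercritical), so q < 1. The extinction probability is the smaller root: q = (1/12)/(3/7) = 7/36.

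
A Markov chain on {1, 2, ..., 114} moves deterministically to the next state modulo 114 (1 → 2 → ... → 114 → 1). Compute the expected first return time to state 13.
E[T_13 | X_0 = 13] = 114

The chain cycles deterministically, so starting at state 13 it returns in exactly 114 steps. Equivalently, the stationary distribution is uniform π_j = 1/114 for every state j, so by Kac's formula E[T_13] = 1/π_13 = 114.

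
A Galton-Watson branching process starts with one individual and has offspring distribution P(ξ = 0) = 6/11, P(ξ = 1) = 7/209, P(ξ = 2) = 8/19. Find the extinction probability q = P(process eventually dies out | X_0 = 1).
q = 1

Mean offspring μ = 0·6/11 + 1·7/209 + 2·8/19 = 183/209 ≤ 1. For μ ≤ 1 with offspring not concentrated at 1, the Galton-Watson process goes extinct almost surely, so q = 1.
(Algebraic check: The pgf is f(s) = 6/11 + 7/209·s + 8/19·s². The extinction probability q is the smallest fixed point of f in [0, 1]. Setting s = f(s):
  8/19·s² + (7/209 − 1)·s + 6/11 = 0
  8/19·s² − (6/11 + 8/19)·s + 6/11 = 0
which factors as (s − 1)·(8/19·s − 6/11) = 0, giving roots s = 1 and s = (6/11)/(8/19) = 57/44. Since 57/44 ≥ 1, the smallest root in [0, 1] is s = 1.)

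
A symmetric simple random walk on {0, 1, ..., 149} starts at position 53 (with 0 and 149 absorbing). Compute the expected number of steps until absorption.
E[τ | X_0 = 53] = 5088

Let v_k = E[τ | X_0 = k]. Boundary: v_0 = v_149 = 0. Recurrence: v_k = 1 + (v_{k-1} + v_{k+1})/2 for 1 ≤ k ≤ 148. The particular solution to v_k − (v_{k-1} + v_{k+1})/2 = 1 is v_k = −k^2. Adding homogeneous solution A + B k and matching boundaries gives v_k = k (149 − k). Substituting k = 53: v_53 = 53 · 96 = 5088.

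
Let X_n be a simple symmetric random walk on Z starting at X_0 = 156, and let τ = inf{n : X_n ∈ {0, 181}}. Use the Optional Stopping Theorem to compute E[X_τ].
E[X_τ] = 156

X_n is a martingale and τ is a bounded-mean stopping time (indeed τ is finite a.s. with bounded expectation since the walk is in a bounded region). By the OST, E[X_τ] = E[X_0] = 156. Equivalently: E[X_τ] = 181 · P(hit 181 first) + 0 · P(hit 0 first) = 181 · (156/181) = 156.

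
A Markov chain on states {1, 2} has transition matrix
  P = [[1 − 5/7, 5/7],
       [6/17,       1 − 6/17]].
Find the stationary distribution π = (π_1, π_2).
π_1 = 42/127, π_2 = 85/127

Solve πP = π with π_1 + π_2 = 1. From πP = π: π_1 · (1 − 5/7) + π_2 · 6/17 = π_1 ⇒ π_2 · 6/17 = π_1 · 5/7 ⇒ π_2/π_1 = (5/7)/(6/17) = 85/42. Together with π_1 + π_2 = 1:
  π_1 = (6/17)/(5/7 + 6/17) = (6/17)/(127/119) = 42/127,
  π_2 = (5/7)/(5/7 + 6/17) = (5/7)/(127/119) = 85/127.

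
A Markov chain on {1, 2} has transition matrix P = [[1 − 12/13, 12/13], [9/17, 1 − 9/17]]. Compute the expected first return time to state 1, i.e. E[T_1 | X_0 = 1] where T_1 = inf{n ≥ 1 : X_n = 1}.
E[T_1 | X_0 = 1] = 1/π_1 = 107/39

For an irreducible recurrent Markov chain with stationary distribution π, E[T_i | X_0 = i] = 1/π_i (Kac's formula). Here π_1 = (9/17)/(12/13 + 9/17) = (9/17)/(321/221) = 39/107, so E[T_1 | X_0 = 1] = 1/π_1 = (12/13 + 9/17)/(9/17) = (321/221)/(9/17) = 107/39.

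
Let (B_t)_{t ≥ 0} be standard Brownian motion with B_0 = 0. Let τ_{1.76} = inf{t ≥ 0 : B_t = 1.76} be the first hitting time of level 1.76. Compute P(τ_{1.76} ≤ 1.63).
P(τ_{1.76} ≤ 1.63) = 2(1 − Φ(1.76/√1.63)) = 2(1 − Φ(1.3785)) ≈ 0.1680

By the reflection principle for standard BM, P(τ_b ≤ t) = 2 · P(B_t ≥ b). Since B_t ~ N(0, t), P(B_t ≥ 1.76) = 1 − Φ(1.76/√t) = 1 − Φ(1.76/√1.63) = 1 − Φ(1.3785) ≈ 0.08402. Doubling: P(τ_{1.76} ≤ 1.63) ≈ 2 · 0.08402 = 0.16804 ≈ 0.1680.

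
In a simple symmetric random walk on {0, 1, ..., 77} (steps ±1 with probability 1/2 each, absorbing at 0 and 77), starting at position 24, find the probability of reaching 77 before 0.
P(hit 77 before 0) = 24/77

Let u_k = P(hit 77 before 0 | start at k). Then u_0 = 0, u_77 = 1, and u_k = u_{k-1}/2 + u_{k+1}/2 for 1 ≤ k ≤ 76. This harmonic recurrence is solved by u_k = k/77, giving u_24 = 24/77.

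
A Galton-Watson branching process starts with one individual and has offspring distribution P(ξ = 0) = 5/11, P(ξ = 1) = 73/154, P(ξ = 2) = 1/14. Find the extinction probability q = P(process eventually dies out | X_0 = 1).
q = 1

Mean offspring μ = 0·5/11 + 1·73/154 + 2·1/14 = 95/154 ≤ 1. For μ ≤ 1 with offspring not concentrated at 1, the Galton-Watson process goes extinct almost surely, so q = 1.
(Algebraic check: The pgf is f(s) = 5/11 + 73/154·s + 1/14·s². The extinction probability q is the smallest fixed point of f in [0, 1]. Setting s = f(s):
  1/14·s² + (73/154 − 1)·s + 5/11 = 0
  1/14·s² − (5/11 + 1/14)·s + 5/11 = 0
which factors as (s − 1)·(1/14·s − 5/11) = 0, giving roots s = 1 and s = (5/11)/(1/14) = 70/11. Since 70/11 ≥ 1, the smallest root in [0, 1] is s = 1.)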